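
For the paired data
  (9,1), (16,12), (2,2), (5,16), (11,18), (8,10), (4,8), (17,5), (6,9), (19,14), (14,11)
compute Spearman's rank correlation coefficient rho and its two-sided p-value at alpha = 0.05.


Step 1: Rank x and y separately (midranks; no ties here).
rank(x): 9->6, 16->9, 2->1, 5->3, 11->7, 8->5, 4->2, 17->10, 6->4, 19->11, 14->8
rank(y): 1->1, 12->8, 2->2, 16->10, 18->11, 10->6, 8->4, 5->3, 9->5, 14->9, 11->7
Step 2: d_i = R_x(i) - R_y(i); compute d_i^2.
  (6-1)^2=25, (9-8)^2=1, (1-2)^2=1, (3-10)^2=49, (7-11)^2=16, (5-6)^2=1, (2-4)^2=4, (10-3)^2=49, (4-5)^2=1, (11-9)^2=4, (8-7)^2=1
sum(d^2) = 152.
Step 3: rho = 1 - 6*152 / (11*(11^2 - 1)) = 1 - 912/1320 = 0.309091.
Step 4: Under H0, t = rho * sqrt((n-2)/(1-rho^2)) = 0.9750 ~ t(9).
Step 5: Two-sided p-value from the t-distribution with 9 df = 0.355028.
Step 6: alpha = 0.05. fail to reject H0.

rho = 0.3091, p = 0.355028, fail to reject H0 at alpha = 0.05.


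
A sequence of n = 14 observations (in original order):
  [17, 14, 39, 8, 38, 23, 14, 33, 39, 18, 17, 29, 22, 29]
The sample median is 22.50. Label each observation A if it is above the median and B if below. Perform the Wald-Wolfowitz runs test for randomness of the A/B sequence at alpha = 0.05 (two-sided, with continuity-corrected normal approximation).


Step 1: Compute median = 22.50; label A = above, B = below.
Labels in order: BBABAABAABBABA  (n_A = 7, n_B = 7)
Step 2: Count runs R = 10.
Step 3: Under H0 (random ordering), E[R] = 2*n_A*n_B/(n_A+n_B) + 1 = 2*7*7/14 + 1 = 8.0000.
        Var[R] = 2*n_A*n_B*(2*n_A*n_B - n_A - n_B) / ((n_A+n_B)^2 * (n_A+n_B-1)) = 8232/2548 = 3.2308.
        SD[R] = 1.7974.
Step 4: Continuity-corrected z = (R - 0.5 - E[R]) / SD[R] = (10 - 0.5 - 8.0000) / 1.7974 = 0.8345.
Step 5: Two-sided p-value via normal approximation = 2*(1 - Phi(|z|)) = 0.403986.
Step 6: alpha = 0.05. fail to reject H0.

R = 10, z = 0.8345, p = 0.403986, fail to reject H0.


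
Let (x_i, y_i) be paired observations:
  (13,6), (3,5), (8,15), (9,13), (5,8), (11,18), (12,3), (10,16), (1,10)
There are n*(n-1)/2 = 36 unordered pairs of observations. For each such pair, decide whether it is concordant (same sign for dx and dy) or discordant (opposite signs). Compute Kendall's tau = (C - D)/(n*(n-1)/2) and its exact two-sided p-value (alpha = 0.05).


Step 1: Enumerate the 36 unordered pairs (i,j) with i<j and classify each by sign(x_j-x_i) * sign(y_j-y_i).
  (1,2):dx=-10,dy=-1->C; (1,3):dx=-5,dy=+9->D; (1,4):dx=-4,dy=+7->D; (1,5):dx=-8,dy=+2->D
  (1,6):dx=-2,dy=+12->D; (1,7):dx=-1,dy=-3->C; (1,8):dx=-3,dy=+10->D; (1,9):dx=-12,dy=+4->D
  (2,3):dx=+5,dy=+10->C; (2,4):dx=+6,dy=+8->C; (2,5):dx=+2,dy=+3->C; (2,6):dx=+8,dy=+13->C
  (2,7):dx=+9,dy=-2->D; (2,8):dx=+7,dy=+11->C; (2,9):dx=-2,dy=+5->D; (3,4):dx=+1,dy=-2->D
  (3,5):dx=-3,dy=-7->C; (3,6):dx=+3,dy=+3->C; (3,7):dx=+4,dy=-12->D; (3,8):dx=+2,dy=+1->C
  (3,9):dx=-7,dy=-5->C; (4,5):dx=-4,dy=-5->C; (4,6):dx=+2,dy=+5->C; (4,7):dx=+3,dy=-10->D
  (4,8):dx=+1,dy=+3->C; (4,9):dx=-8,dy=-3->C; (5,6):dx=+6,dy=+10->C; (5,7):dx=+7,dy=-5->D
  (5,8):dx=+5,dy=+8->C; (5,9):dx=-4,dy=+2->D; (6,7):dx=+1,dy=-15->D; (6,8):dx=-1,dy=-2->C
  (6,9):dx=-10,dy=-8->C; (7,8):dx=-2,dy=+13->D; (7,9):dx=-11,dy=+7->D; (8,9):dx=-9,dy=-6->C
Step 2: C = 20, D = 16, total pairs = 36.
Step 3: tau = (C - D)/(n(n-1)/2) = (20 - 16)/36 = 0.111111.
Step 4: Exact two-sided p-value (enumerate n! = 362880 permutations of y under H0): p = 0.761414.
Step 5: alpha = 0.05. fail to reject H0.

tau_b = 0.1111 (C=20, D=16), p = 0.761414, fail to reject H0.


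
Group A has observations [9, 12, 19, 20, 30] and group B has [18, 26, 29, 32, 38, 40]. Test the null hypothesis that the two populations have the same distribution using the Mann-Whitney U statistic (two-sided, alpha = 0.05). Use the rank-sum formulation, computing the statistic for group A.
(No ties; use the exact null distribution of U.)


Step 1: Combine and sort all 11 observations; assign midranks.
sorted (value, group): (9,X), (12,X), (18,Y), (19,X), (20,X), (26,Y), (29,Y), (30,X), (32,Y), (38,Y), (40,Y)
ranks: 9->1, 12->2, 18->3, 19->4, 20->5, 26->6, 29->7, 30->8, 32->9, 38->10, 40->11
Step 2: Rank sum for X: R1 = 1 + 2 + 4 + 5 + 8 = 20.
Step 3: U_X = R1 - n1(n1+1)/2 = 20 - 5*6/2 = 20 - 15 = 5.
       U_Y = n1*n2 - U_X = 30 - 5 = 25.
Step 4: No ties, so the exact null distribution of U (based on enumerating the C(11,5) = 462 equally likely rank assignments) gives the two-sided p-value.
Step 5: p-value = 0.082251; compare to alpha = 0.05. fail to reject H0.

U_X = 5, p = 0.082251, fail to reject H0 at alpha = 0.05.


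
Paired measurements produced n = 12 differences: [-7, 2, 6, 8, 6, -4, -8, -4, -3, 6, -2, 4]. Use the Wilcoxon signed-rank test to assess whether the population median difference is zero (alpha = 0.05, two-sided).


Step 1: Drop any zero differences (none here) and take |d_i|.
|d| = [7, 2, 6, 8, 6, 4, 8, 4, 3, 6, 2, 4]
Step 2: Midrank |d_i| (ties get averaged ranks).
ranks: |7|->10, |2|->1.5, |6|->8, |8|->11.5, |6|->8, |4|->5, |8|->11.5, |4|->5, |3|->3, |6|->8, |2|->1.5, |4|->5
Step 3: Attach original signs; sum ranks with positive sign and with negative sign.
W+ = 1.5 + 8 + 11.5 + 8 + 8 + 5 = 42
W- = 10 + 5 + 11.5 + 5 + 3 + 1.5 = 36
(Check: W+ + W- = 78 should equal n(n+1)/2 = 78.)
Step 4: Test statistic W = min(W+, W-) = 36.
Step 5: Ties in |d|, so use the tie-corrected normal approximation.
        E[W] = n(n+1)/4 = 12*13/4 = 39.
        Tie groups: |d|=2 (t=2), |d|=4 (t=3), |d|=6 (t=3), |d|=8 (t=2); sum(t^3 - t) = 60.
        Var[W] = n(n+1)(2n+1)/24 - sum(t^3-t)/48 = 3900/24 - 60/48 = 161.25.
        z = (W - E[W]) / sqrt(Var[W]) = (36 - 39) / 12.6984 = -0.2362.
        Two-sided p = 2*Phi(z) = 0.813239.
Step 6: alpha = 0.05. fail to reject H0.

W+ = 42, W- = 36, W = min = 36, p = 0.813239, fail to reject H0.


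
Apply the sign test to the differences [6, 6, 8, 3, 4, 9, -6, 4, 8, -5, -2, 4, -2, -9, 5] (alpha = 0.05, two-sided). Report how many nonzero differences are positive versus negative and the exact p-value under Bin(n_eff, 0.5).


Step 1: Discard zero differences. Original n = 15; n_eff = number of nonzero differences = 15.
Nonzero differences (with sign): +6, +6, +8, +3, +4, +9, -6, +4, +8, -5, -2, +4, -2, -9, +5
Step 2: Count signs: positive = 10, negative = 5.
Step 3: Under H0: P(positive) = 0.5, so the number of positives S ~ Bin(15, 0.5).
Step 4: Two-sided exact p-value = sum of Bin(15,0.5) probabilities at or below the observed probability = 0.301758.
Step 5: alpha = 0.05. fail to reject H0.

n_eff = 15, pos = 10, neg = 5, p = 0.301758, fail to reject H0.


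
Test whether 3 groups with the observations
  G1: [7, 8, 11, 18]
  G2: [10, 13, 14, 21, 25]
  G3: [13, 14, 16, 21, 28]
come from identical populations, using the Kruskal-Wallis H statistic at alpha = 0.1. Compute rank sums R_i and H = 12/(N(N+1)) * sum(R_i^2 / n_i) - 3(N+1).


Step 1: Combine all N = 14 observations and assign midranks.
sorted (value, group, rank): (7,G1,1), (8,G1,2), (10,G2,3), (11,G1,4), (13,G2,5.5), (13,G3,5.5), (14,G2,7.5), (14,G3,7.5), (16,G3,9), (18,G1,10), (21,G2,11.5), (21,G3,11.5), (25,G2,13), (28,G3,14)
Step 2: Sum ranks within each group.
R_1 = 17 (n_1 = 4)
R_2 = 40.5 (n_2 = 5)
R_3 = 47.5 (n_3 = 5)
Step 3: H = 12/(N(N+1)) * sum(R_i^2/n_i) - 3(N+1)
     = 12/(14*15) * (17^2/4 + 40.5^2/5 + 47.5^2/5) - 3*15
     = 0.057143 * 851.55 - 45
     = 3.660000.
Step 4: Ties present; correction factor C = 1 - 18/(14^3 - 14) = 0.993407. Corrected H = 3.660000 / 0.993407 = 3.684292.
Step 5: Under H0, H ~ chi^2(2); p-value = 0.158477.
Step 6: alpha = 0.1. fail to reject H0.

H = 3.6843, df = 2, p = 0.158477, fail to reject H0.


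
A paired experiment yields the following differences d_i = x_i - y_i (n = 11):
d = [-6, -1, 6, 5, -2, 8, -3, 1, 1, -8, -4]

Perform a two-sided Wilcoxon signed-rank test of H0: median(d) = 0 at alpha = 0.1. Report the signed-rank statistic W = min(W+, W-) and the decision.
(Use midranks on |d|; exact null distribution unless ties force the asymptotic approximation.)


Step 1: Drop any zero differences (none here) and take |d_i|.
|d| = [6, 1, 6, 5, 2, 8, 3, 1, 1, 8, 4]
Step 2: Midrank |d_i| (ties get averaged ranks).
ranks: |6|->8.5, |1|->2, |6|->8.5, |5|->7, |2|->4, |8|->10.5, |3|->5, |1|->2, |1|->2, |8|->10.5, |4|->6
Step 3: Attach original signs; sum ranks with positive sign and with negative sign.
W+ = 8.5 + 7 + 10.5 + 2 + 2 = 30
W- = 8.5 + 2 + 4 + 5 + 10.5 + 6 = 36
(Check: W+ + W- = 66 should equal n(n+1)/2 = 66.)
Step 4: Test statistic W = min(W+, W-) = 30.
Step 5: Ties in |d|, so use the tie-corrected normal approximation.
        E[W] = n(n+1)/4 = 11*12/4 = 33.
        Tie groups: |d|=1 (t=3), |d|=6 (t=2), |d|=8 (t=2); sum(t^3 - t) = 36.
        Var[W] = n(n+1)(2n+1)/24 - sum(t^3-t)/48 = 3036/24 - 36/48 = 125.75.
        z = (W - E[W]) / sqrt(Var[W]) = (30 - 33) / 11.2138 = -0.2675.
        Two-sided p = 2*Phi(z) = 0.789064.
Step 6: alpha = 0.1. fail to reject H0.

W+ = 30, W- = 36, W = min = 30, p = 0.789064, fail to reject H0.


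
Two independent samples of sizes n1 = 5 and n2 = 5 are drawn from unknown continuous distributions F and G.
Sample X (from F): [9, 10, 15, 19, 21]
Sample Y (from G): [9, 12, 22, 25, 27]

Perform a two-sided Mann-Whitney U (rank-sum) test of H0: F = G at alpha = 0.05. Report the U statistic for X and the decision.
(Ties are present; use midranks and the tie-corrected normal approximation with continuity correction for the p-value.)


Step 1: Combine and sort all 10 observations; assign midranks.
sorted (value, group): (9,X), (9,Y), (10,X), (12,Y), (15,X), (19,X), (21,X), (22,Y), (25,Y), (27,Y)
ranks: 9->1.5, 9->1.5, 10->3, 12->4, 15->5, 19->6, 21->7, 22->8, 25->9, 27->10
Step 2: Rank sum for X: R1 = 1.5 + 3 + 5 + 6 + 7 = 22.5.
Step 3: U_X = R1 - n1(n1+1)/2 = 22.5 - 5*6/2 = 22.5 - 15 = 7.5.
       U_Y = n1*n2 - U_X = 25 - 7.5 = 17.5.
Step 4: Ties are present, so use the tie-corrected normal approximation (with continuity correction) for the p-value.
Step 5: p-value = 0.345742; compare to alpha = 0.05. fail to reject H0.

U_X = 7.5, p = 0.345742, fail to reject H0 at alpha = 0.05.


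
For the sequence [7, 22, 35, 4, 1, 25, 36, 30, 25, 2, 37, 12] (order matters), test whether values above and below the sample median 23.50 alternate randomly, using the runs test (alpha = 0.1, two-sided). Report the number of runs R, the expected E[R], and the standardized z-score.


Step 1: Compute median = 23.50; label A = above, B = below.
Labels in order: BBABBAAAABAB  (n_A = 6, n_B = 6)
Step 2: Count runs R = 7.
Step 3: Under H0 (random ordering), E[R] = 2*n_A*n_B/(n_A+n_B) + 1 = 2*6*6/12 + 1 = 7.0000.
        Var[R] = 2*n_A*n_B*(2*n_A*n_B - n_A - n_B) / ((n_A+n_B)^2 * (n_A+n_B-1)) = 4320/1584 = 2.7273.
        SD[R] = 1.6514.
Step 4: R = E[R], so z = 0 with no continuity correction.
Step 5: Two-sided p-value via normal approximation = 2*(1 - Phi(|z|)) = 1.000000.
Step 6: alpha = 0.1. fail to reject H0.

R = 7, z = 0.0000, p = 1.000000, fail to reject H0.


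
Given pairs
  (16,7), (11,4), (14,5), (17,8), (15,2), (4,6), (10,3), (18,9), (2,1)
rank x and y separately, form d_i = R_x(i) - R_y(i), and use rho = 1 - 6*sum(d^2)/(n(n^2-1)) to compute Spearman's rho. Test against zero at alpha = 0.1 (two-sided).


Step 1: Rank x and y separately (midranks; no ties here).
rank(x): 16->7, 11->4, 14->5, 17->8, 15->6, 4->2, 10->3, 18->9, 2->1
rank(y): 7->7, 4->4, 5->5, 8->8, 2->2, 6->6, 3->3, 9->9, 1->1
Step 2: d_i = R_x(i) - R_y(i); compute d_i^2.
  (7-7)^2=0, (4-4)^2=0, (5-5)^2=0, (8-8)^2=0, (6-2)^2=16, (2-6)^2=16, (3-3)^2=0, (9-9)^2=0, (1-1)^2=0
sum(d^2) = 32.
Step 3: rho = 1 - 6*32 / (9*(9^2 - 1)) = 1 - 192/720 = 0.733333.
Step 4: Under H0, t = rho * sqrt((n-2)/(1-rho^2)) = 2.8538 ~ t(7).
Step 5: Two-sided p-value from the t-distribution with 7 df = 0.024554.
Step 6: alpha = 0.1. reject H0.

rho = 0.7333, p = 0.024554, reject H0 at alpha = 0.1.


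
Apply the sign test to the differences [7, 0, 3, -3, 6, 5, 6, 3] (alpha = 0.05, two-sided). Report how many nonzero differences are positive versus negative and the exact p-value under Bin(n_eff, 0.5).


Step 1: Discard zero differences. Original n = 8; n_eff = number of nonzero differences = 7.
Nonzero differences (with sign): +7, +3, -3, +6, +5, +6, +3
Step 2: Count signs: positive = 6, negative = 1.
Step 3: Under H0: P(positive) = 0.5, so the number of positives S ~ Bin(7, 0.5).
Step 4: Two-sided exact p-value = sum of Bin(7,0.5) probabilities at or below the observed probability = 0.125000.
Step 5: alpha = 0.05. fail to reject H0.

n_eff = 7, pos = 6, neg = 1, p = 0.125000, fail to reject H0.


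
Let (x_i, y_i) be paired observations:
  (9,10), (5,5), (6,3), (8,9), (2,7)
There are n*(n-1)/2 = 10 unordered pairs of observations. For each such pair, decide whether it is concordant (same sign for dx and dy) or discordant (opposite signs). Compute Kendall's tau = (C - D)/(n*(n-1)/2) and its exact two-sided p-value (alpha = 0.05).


Step 1: Enumerate the 10 unordered pairs (i,j) with i<j and classify each by sign(x_j-x_i) * sign(y_j-y_i).
  (1,2):dx=-4,dy=-5->C; (1,3):dx=-3,dy=-7->C; (1,4):dx=-1,dy=-1->C; (1,5):dx=-7,dy=-3->C
  (2,3):dx=+1,dy=-2->D; (2,4):dx=+3,dy=+4->C; (2,5):dx=-3,dy=+2->D; (3,4):dx=+2,dy=+6->C
  (3,5):dx=-4,dy=+4->D; (4,5):dx=-6,dy=-2->C
Step 2: C = 7, D = 3, total pairs = 10.
Step 3: tau = (C - D)/(n(n-1)/2) = (7 - 3)/10 = 0.400000.
Step 4: Exact two-sided p-value (enumerate n! = 120 permutations of y under H0): p = 0.483333.
Step 5: alpha = 0.05. fail to reject H0.

tau_b = 0.4000 (C=7, D=3), p = 0.483333, fail to reject H0.


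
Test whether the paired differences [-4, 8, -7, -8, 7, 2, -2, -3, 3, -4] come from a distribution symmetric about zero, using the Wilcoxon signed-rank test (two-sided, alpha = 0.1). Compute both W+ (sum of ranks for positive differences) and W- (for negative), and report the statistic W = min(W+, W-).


Step 1: Drop any zero differences (none here) and take |d_i|.
|d| = [4, 8, 7, 8, 7, 2, 2, 3, 3, 4]
Step 2: Midrank |d_i| (ties get averaged ranks).
ranks: |4|->5.5, |8|->9.5, |7|->7.5, |8|->9.5, |7|->7.5, |2|->1.5, |2|->1.5, |3|->3.5, |3|->3.5, |4|->5.5
Step 3: Attach original signs; sum ranks with positive sign and with negative sign.
W+ = 9.5 + 7.5 + 1.5 + 3.5 = 22
W- = 5.5 + 7.5 + 9.5 + 1.5 + 3.5 + 5.5 = 33
(Check: W+ + W- = 55 should equal n(n+1)/2 = 55.)
Step 4: Test statistic W = min(W+, W-) = 22.
Step 5: Ties in |d|, so use the tie-corrected normal approximation.
        E[W] = n(n+1)/4 = 10*11/4 = 27.5.
        Tie groups: |d|=2 (t=2), |d|=3 (t=2), |d|=4 (t=2), |d|=7 (t=2), |d|=8 (t=2); sum(t^3 - t) = 30.
        Var[W] = n(n+1)(2n+1)/24 - sum(t^3-t)/48 = 2310/24 - 30/48 = 95.625.
        z = (W - E[W]) / sqrt(Var[W]) = (22 - 27.5) / 9.7788 = -0.5624.
        Two-sided p = 2*Phi(z) = 0.573816.
Step 6: alpha = 0.1. fail to reject H0.

W+ = 22, W- = 33, W = min = 22, p = 0.573816, fail to reject H0.


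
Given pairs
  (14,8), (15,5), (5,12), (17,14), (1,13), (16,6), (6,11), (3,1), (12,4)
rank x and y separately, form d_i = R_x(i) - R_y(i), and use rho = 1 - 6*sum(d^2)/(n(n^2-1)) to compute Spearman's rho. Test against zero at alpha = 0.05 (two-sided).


Step 1: Rank x and y separately (midranks; no ties here).
rank(x): 14->6, 15->7, 5->3, 17->9, 1->1, 16->8, 6->4, 3->2, 12->5
rank(y): 8->5, 5->3, 12->7, 14->9, 13->8, 6->4, 11->6, 1->1, 4->2
Step 2: d_i = R_x(i) - R_y(i); compute d_i^2.
  (6-5)^2=1, (7-3)^2=16, (3-7)^2=16, (9-9)^2=0, (1-8)^2=49, (8-4)^2=16, (4-6)^2=4, (2-1)^2=1, (5-2)^2=9
sum(d^2) = 112.
Step 3: rho = 1 - 6*112 / (9*(9^2 - 1)) = 1 - 672/720 = 0.066667.
Step 4: Under H0, t = rho * sqrt((n-2)/(1-rho^2)) = 0.1768 ~ t(7).
Step 5: Two-sided p-value from the t-distribution with 7 df = 0.864690.
Step 6: alpha = 0.05. fail to reject H0.

rho = 0.0667, p = 0.864690, fail to reject H0 at alpha = 0.05.


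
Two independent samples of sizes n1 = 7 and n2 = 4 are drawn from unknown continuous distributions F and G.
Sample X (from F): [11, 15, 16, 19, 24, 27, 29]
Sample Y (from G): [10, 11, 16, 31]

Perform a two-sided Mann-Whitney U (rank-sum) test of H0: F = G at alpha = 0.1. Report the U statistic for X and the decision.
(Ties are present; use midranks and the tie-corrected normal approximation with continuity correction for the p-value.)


Step 1: Combine and sort all 11 observations; assign midranks.
sorted (value, group): (10,Y), (11,X), (11,Y), (15,X), (16,X), (16,Y), (19,X), (24,X), (27,X), (29,X), (31,Y)
ranks: 10->1, 11->2.5, 11->2.5, 15->4, 16->5.5, 16->5.5, 19->7, 24->8, 27->9, 29->10, 31->11
Step 2: Rank sum for X: R1 = 2.5 + 4 + 5.5 + 7 + 8 + 9 + 10 = 46.
Step 3: U_X = R1 - n1(n1+1)/2 = 46 - 7*8/2 = 46 - 28 = 18.
       U_Y = n1*n2 - U_X = 28 - 18 = 10.
Step 4: Ties are present, so use the tie-corrected normal approximation (with continuity correction) for the p-value.
Step 5: p-value = 0.506393; compare to alpha = 0.1. fail to reject H0.

U_X = 18, p = 0.506393, fail to reject H0 at alpha = 0.1.


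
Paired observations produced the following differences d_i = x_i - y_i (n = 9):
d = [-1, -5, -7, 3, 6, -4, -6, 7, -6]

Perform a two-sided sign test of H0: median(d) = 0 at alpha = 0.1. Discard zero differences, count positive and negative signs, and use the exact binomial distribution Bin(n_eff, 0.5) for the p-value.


Step 1: Discard zero differences. Original n = 9; n_eff = number of nonzero differences = 9.
Nonzero differences (with sign): -1, -5, -7, +3, +6, -4, -6, +7, -6
Step 2: Count signs: positive = 3, negative = 6.
Step 3: Under H0: P(positive) = 0.5, so the number of positives S ~ Bin(9, 0.5).
Step 4: Two-sided exact p-value = sum of Bin(9,0.5) probabilities at or below the observed probability = 0.507812.
Step 5: alpha = 0.1. fail to reject H0.

n_eff = 9, pos = 3, neg = 6, p = 0.507812, fail to reject H0.


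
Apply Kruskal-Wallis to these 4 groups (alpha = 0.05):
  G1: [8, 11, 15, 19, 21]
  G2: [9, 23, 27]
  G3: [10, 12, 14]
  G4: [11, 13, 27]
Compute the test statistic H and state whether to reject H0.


Step 1: Combine all N = 14 observations and assign midranks.
sorted (value, group, rank): (8,G1,1), (9,G2,2), (10,G3,3), (11,G1,4.5), (11,G4,4.5), (12,G3,6), (13,G4,7), (14,G3,8), (15,G1,9), (19,G1,10), (21,G1,11), (23,G2,12), (27,G2,13.5), (27,G4,13.5)
Step 2: Sum ranks within each group.
R_1 = 35.5 (n_1 = 5)
R_2 = 27.5 (n_2 = 3)
R_3 = 17 (n_3 = 3)
R_4 = 25 (n_4 = 3)
Step 3: H = 12/(N(N+1)) * sum(R_i^2/n_i) - 3(N+1)
     = 12/(14*15) * (35.5^2/5 + 27.5^2/3 + 17^2/3 + 25^2/3) - 3*15
     = 0.057143 * 808.8 - 45
     = 1.217143.
Step 4: Ties present; correction factor C = 1 - 12/(14^3 - 14) = 0.995604. Corrected H = 1.217143 / 0.995604 = 1.222517.
Step 5: Under H0, H ~ chi^2(3); p-value = 0.747609.
Step 6: alpha = 0.05. fail to reject H0.

H = 1.2225, df = 3, p = 0.747609, fail to reject H0.


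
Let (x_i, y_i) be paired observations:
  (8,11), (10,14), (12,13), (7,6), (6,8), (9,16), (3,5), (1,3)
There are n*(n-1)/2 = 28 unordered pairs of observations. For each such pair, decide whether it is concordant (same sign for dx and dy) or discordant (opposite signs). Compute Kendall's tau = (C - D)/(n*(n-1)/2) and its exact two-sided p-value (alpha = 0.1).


Step 1: Enumerate the 28 unordered pairs (i,j) with i<j and classify each by sign(x_j-x_i) * sign(y_j-y_i).
  (1,2):dx=+2,dy=+3->C; (1,3):dx=+4,dy=+2->C; (1,4):dx=-1,dy=-5->C; (1,5):dx=-2,dy=-3->C
  (1,6):dx=+1,dy=+5->C; (1,7):dx=-5,dy=-6->C; (1,8):dx=-7,dy=-8->C; (2,3):dx=+2,dy=-1->D
  (2,4):dx=-3,dy=-8->C; (2,5):dx=-4,dy=-6->C; (2,6):dx=-1,dy=+2->D; (2,7):dx=-7,dy=-9->C
  (2,8):dx=-9,dy=-11->C; (3,4):dx=-5,dy=-7->C; (3,5):dx=-6,dy=-5->C; (3,6):dx=-3,dy=+3->D
  (3,7):dx=-9,dy=-8->C; (3,8):dx=-11,dy=-10->C; (4,5):dx=-1,dy=+2->D; (4,6):dx=+2,dy=+10->C
  (4,7):dx=-4,dy=-1->C; (4,8):dx=-6,dy=-3->C; (5,6):dx=+3,dy=+8->C; (5,7):dx=-3,dy=-3->C
  (5,8):dx=-5,dy=-5->C; (6,7):dx=-6,dy=-11->C; (6,8):dx=-8,dy=-13->C; (7,8):dx=-2,dy=-2->C
Step 2: C = 24, D = 4, total pairs = 28.
Step 3: tau = (C - D)/(n(n-1)/2) = (24 - 4)/28 = 0.714286.
Step 4: Exact two-sided p-value (enumerate n! = 40320 permutations of y under H0): p = 0.014137.
Step 5: alpha = 0.1. reject H0.

tau_b = 0.7143 (C=24, D=4), p = 0.014137, reject H0.


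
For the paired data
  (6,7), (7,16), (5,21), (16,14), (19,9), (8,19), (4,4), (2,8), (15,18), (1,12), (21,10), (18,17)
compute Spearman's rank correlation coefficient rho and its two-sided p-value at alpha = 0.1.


Step 1: Rank x and y separately (midranks; no ties here).
rank(x): 6->5, 7->6, 5->4, 16->9, 19->11, 8->7, 4->3, 2->2, 15->8, 1->1, 21->12, 18->10
rank(y): 7->2, 16->8, 21->12, 14->7, 9->4, 19->11, 4->1, 8->3, 18->10, 12->6, 10->5, 17->9
Step 2: d_i = R_x(i) - R_y(i); compute d_i^2.
  (5-2)^2=9, (6-8)^2=4, (4-12)^2=64, (9-7)^2=4, (11-4)^2=49, (7-11)^2=16, (3-1)^2=4, (2-3)^2=1, (8-10)^2=4, (1-6)^2=25, (12-5)^2=49, (10-9)^2=1
sum(d^2) = 230.
Step 3: rho = 1 - 6*230 / (12*(12^2 - 1)) = 1 - 1380/1716 = 0.195804.
Step 4: Under H0, t = rho * sqrt((n-2)/(1-rho^2)) = 0.6314 ~ t(10).
Step 5: Two-sided p-value from the t-distribution with 10 df = 0.541936.
Step 6: alpha = 0.1. fail to reject H0.

rho = 0.1958, p = 0.541936, fail to reject H0 at alpha = 0.1.


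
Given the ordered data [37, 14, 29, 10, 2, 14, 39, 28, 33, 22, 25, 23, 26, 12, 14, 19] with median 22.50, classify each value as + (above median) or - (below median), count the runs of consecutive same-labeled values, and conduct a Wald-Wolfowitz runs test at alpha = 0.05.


Step 1: Compute median = 22.50; label A = above, B = below.
Labels in order: ABABBBAAABAAABBB  (n_A = 8, n_B = 8)
Step 2: Count runs R = 8.
Step 3: Under H0 (random ordering), E[R] = 2*n_A*n_B/(n_A+n_B) + 1 = 2*8*8/16 + 1 = 9.0000.
        Var[R] = 2*n_A*n_B*(2*n_A*n_B - n_A - n_B) / ((n_A+n_B)^2 * (n_A+n_B-1)) = 14336/3840 = 3.7333.
        SD[R] = 1.9322.
Step 4: Continuity-corrected z = (R + 0.5 - E[R]) / SD[R] = (8 + 0.5 - 9.0000) / 1.9322 = -0.2588.
Step 5: Two-sided p-value via normal approximation = 2*(1 - Phi(|z|)) = 0.795809.
Step 6: alpha = 0.05. fail to reject H0.

R = 8, z = -0.2588, p = 0.795809, fail to reject H0.


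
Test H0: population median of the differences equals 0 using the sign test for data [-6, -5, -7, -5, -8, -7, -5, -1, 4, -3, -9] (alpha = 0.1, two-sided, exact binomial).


Step 1: Discard zero differences. Original n = 11; n_eff = number of nonzero differences = 11.
Nonzero differences (with sign): -6, -5, -7, -5, -8, -7, -5, -1, +4, -3, -9
Step 2: Count signs: positive = 1, negative = 10.
Step 3: Under H0: P(positive) = 0.5, so the number of positives S ~ Bin(11, 0.5).
Step 4: Two-sided exact p-value = sum of Bin(11,0.5) probabilities at or below the observed probability = 0.011719.
Step 5: alpha = 0.1. reject H0.

n_eff = 11, pos = 1, neg = 10, p = 0.011719, reject H0.


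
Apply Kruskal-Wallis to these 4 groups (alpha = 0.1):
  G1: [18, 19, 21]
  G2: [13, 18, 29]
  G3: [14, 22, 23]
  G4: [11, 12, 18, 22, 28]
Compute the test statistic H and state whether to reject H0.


Step 1: Combine all N = 14 observations and assign midranks.
sorted (value, group, rank): (11,G4,1), (12,G4,2), (13,G2,3), (14,G3,4), (18,G1,6), (18,G2,6), (18,G4,6), (19,G1,8), (21,G1,9), (22,G3,10.5), (22,G4,10.5), (23,G3,12), (28,G4,13), (29,G2,14)
Step 2: Sum ranks within each group.
R_1 = 23 (n_1 = 3)
R_2 = 23 (n_2 = 3)
R_3 = 26.5 (n_3 = 3)
R_4 = 32.5 (n_4 = 5)
Step 3: H = 12/(N(N+1)) * sum(R_i^2/n_i) - 3(N+1)
     = 12/(14*15) * (23^2/3 + 23^2/3 + 26.5^2/3 + 32.5^2/5) - 3*15
     = 0.057143 * 798 - 45
     = 0.600000.
Step 4: Ties present; correction factor C = 1 - 30/(14^3 - 14) = 0.989011. Corrected H = 0.600000 / 0.989011 = 0.606667.
Step 5: Under H0, H ~ chi^2(3); p-value = 0.894905.
Step 6: alpha = 0.1. fail to reject H0.

H = 0.6067, df = 3, p = 0.894905, fail to reject H0.


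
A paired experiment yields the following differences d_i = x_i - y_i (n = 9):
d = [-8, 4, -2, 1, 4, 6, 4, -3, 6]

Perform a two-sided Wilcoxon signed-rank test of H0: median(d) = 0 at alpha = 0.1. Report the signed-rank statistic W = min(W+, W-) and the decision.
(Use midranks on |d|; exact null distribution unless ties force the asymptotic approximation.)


Step 1: Drop any zero differences (none here) and take |d_i|.
|d| = [8, 4, 2, 1, 4, 6, 4, 3, 6]
Step 2: Midrank |d_i| (ties get averaged ranks).
ranks: |8|->9, |4|->5, |2|->2, |1|->1, |4|->5, |6|->7.5, |4|->5, |3|->3, |6|->7.5
Step 3: Attach original signs; sum ranks with positive sign and with negative sign.
W+ = 5 + 1 + 5 + 7.5 + 5 + 7.5 = 31
W- = 9 + 2 + 3 = 14
(Check: W+ + W- = 45 should equal n(n+1)/2 = 45.)
Step 4: Test statistic W = min(W+, W-) = 14.
Step 5: Ties in |d|, so use the tie-corrected normal approximation.
        E[W] = n(n+1)/4 = 9*10/4 = 22.5.
        Tie groups: |d|=4 (t=3), |d|=6 (t=2); sum(t^3 - t) = 30.
        Var[W] = n(n+1)(2n+1)/24 - sum(t^3-t)/48 = 1710/24 - 30/48 = 70.625.
        z = (W - E[W]) / sqrt(Var[W]) = (14 - 22.5) / 8.4039 = -1.0114.
        Two-sided p = 2*Phi(z) = 0.311806.
Step 6: alpha = 0.1. fail to reject H0.

W+ = 31, W- = 14, W = min = 14, p = 0.311806, fail to reject H0.


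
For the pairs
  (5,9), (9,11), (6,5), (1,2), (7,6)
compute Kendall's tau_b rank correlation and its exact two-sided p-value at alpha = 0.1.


Step 1: Enumerate the 10 unordered pairs (i,j) with i<j and classify each by sign(x_j-x_i) * sign(y_j-y_i).
  (1,2):dx=+4,dy=+2->C; (1,3):dx=+1,dy=-4->D; (1,4):dx=-4,dy=-7->C; (1,5):dx=+2,dy=-3->D
  (2,3):dx=-3,dy=-6->C; (2,4):dx=-8,dy=-9->C; (2,5):dx=-2,dy=-5->C; (3,4):dx=-5,dy=-3->C
  (3,5):dx=+1,dy=+1->C; (4,5):dx=+6,dy=+4->C
Step 2: C = 8, D = 2, total pairs = 10.
Step 3: tau = (C - D)/(n(n-1)/2) = (8 - 2)/10 = 0.600000.
Step 4: Exact two-sided p-value (enumerate n! = 120 permutations of y under H0): p = 0.233333.
Step 5: alpha = 0.1. fail to reject H0.

tau_b = 0.6000 (C=8, D=2), p = 0.233333, fail to reject H0.


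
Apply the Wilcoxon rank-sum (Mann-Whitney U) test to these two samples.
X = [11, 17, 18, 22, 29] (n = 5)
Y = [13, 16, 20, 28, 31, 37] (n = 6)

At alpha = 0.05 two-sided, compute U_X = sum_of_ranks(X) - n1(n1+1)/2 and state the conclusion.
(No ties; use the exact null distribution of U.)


Step 1: Combine and sort all 11 observations; assign midranks.
sorted (value, group): (11,X), (13,Y), (16,Y), (17,X), (18,X), (20,Y), (22,X), (28,Y), (29,X), (31,Y), (37,Y)
ranks: 11->1, 13->2, 16->3, 17->4, 18->5, 20->6, 22->7, 28->8, 29->9, 31->10, 37->11
Step 2: Rank sum for X: R1 = 1 + 4 + 5 + 7 + 9 = 26.
Step 3: U_X = R1 - n1(n1+1)/2 = 26 - 5*6/2 = 26 - 15 = 11.
       U_Y = n1*n2 - U_X = 30 - 11 = 19.
Step 4: No ties, so the exact null distribution of U (based on enumerating the C(11,5) = 462 equally likely rank assignments) gives the two-sided p-value.
Step 5: p-value = 0.536797; compare to alpha = 0.05. fail to reject H0.

U_X = 11, p = 0.536797, fail to reject H0 at alpha = 0.05.


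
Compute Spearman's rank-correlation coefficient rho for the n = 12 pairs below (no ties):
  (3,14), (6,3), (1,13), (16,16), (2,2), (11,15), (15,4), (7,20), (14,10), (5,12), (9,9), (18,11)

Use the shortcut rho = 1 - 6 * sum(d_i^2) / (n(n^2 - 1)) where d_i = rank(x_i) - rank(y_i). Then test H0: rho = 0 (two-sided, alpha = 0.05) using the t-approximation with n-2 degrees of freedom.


Step 1: Rank x and y separately (midranks; no ties here).
rank(x): 3->3, 6->5, 1->1, 16->11, 2->2, 11->8, 15->10, 7->6, 14->9, 5->4, 9->7, 18->12
rank(y): 14->9, 3->2, 13->8, 16->11, 2->1, 15->10, 4->3, 20->12, 10->5, 12->7, 9->4, 11->6
Step 2: d_i = R_x(i) - R_y(i); compute d_i^2.
  (3-9)^2=36, (5-2)^2=9, (1-8)^2=49, (11-11)^2=0, (2-1)^2=1, (8-10)^2=4, (10-3)^2=49, (6-12)^2=36, (9-5)^2=16, (4-7)^2=9, (7-4)^2=9, (12-6)^2=36
sum(d^2) = 254.
Step 3: rho = 1 - 6*254 / (12*(12^2 - 1)) = 1 - 1524/1716 = 0.111888.
Step 4: Under H0, t = rho * sqrt((n-2)/(1-rho^2)) = 0.3561 ~ t(10).
Step 5: Two-sided p-value from the t-distribution with 10 df = 0.729195.
Step 6: alpha = 0.05. fail to reject H0.

rho = 0.1119, p = 0.729195, fail to reject H0 at alpha = 0.05.


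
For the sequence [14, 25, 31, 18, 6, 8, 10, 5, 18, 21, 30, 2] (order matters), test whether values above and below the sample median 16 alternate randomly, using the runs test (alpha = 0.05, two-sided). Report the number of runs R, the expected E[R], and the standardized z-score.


Step 1: Compute median = 16; label A = above, B = below.
Labels in order: BAAABBBBAAAB  (n_A = 6, n_B = 6)
Step 2: Count runs R = 5.
Step 3: Under H0 (random ordering), E[R] = 2*n_A*n_B/(n_A+n_B) + 1 = 2*6*6/12 + 1 = 7.0000.
        Var[R] = 2*n_A*n_B*(2*n_A*n_B - n_A - n_B) / ((n_A+n_B)^2 * (n_A+n_B-1)) = 4320/1584 = 2.7273.
        SD[R] = 1.6514.
Step 4: Continuity-corrected z = (R + 0.5 - E[R]) / SD[R] = (5 + 0.5 - 7.0000) / 1.6514 = -0.9083.
Step 5: Two-sided p-value via normal approximation = 2*(1 - Phi(|z|)) = 0.363722.
Step 6: alpha = 0.05. fail to reject H0.

R = 5, z = -0.9083, p = 0.363722, fail to reject H0.


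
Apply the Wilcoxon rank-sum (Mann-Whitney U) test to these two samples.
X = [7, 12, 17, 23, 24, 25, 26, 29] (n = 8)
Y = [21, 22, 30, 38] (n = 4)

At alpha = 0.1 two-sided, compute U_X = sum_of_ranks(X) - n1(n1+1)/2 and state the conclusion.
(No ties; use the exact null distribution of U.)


Step 1: Combine and sort all 12 observations; assign midranks.
sorted (value, group): (7,X), (12,X), (17,X), (21,Y), (22,Y), (23,X), (24,X), (25,X), (26,X), (29,X), (30,Y), (38,Y)
ranks: 7->1, 12->2, 17->3, 21->4, 22->5, 23->6, 24->7, 25->8, 26->9, 29->10, 30->11, 38->12
Step 2: Rank sum for X: R1 = 1 + 2 + 3 + 6 + 7 + 8 + 9 + 10 = 46.
Step 3: U_X = R1 - n1(n1+1)/2 = 46 - 8*9/2 = 46 - 36 = 10.
       U_Y = n1*n2 - U_X = 32 - 10 = 22.
Step 4: No ties, so the exact null distribution of U (based on enumerating the C(12,8) = 495 equally likely rank assignments) gives the two-sided p-value.
Step 5: p-value = 0.367677; compare to alpha = 0.1. fail to reject H0.

U_X = 10, p = 0.367677, fail to reject H0 at alpha = 0.1.


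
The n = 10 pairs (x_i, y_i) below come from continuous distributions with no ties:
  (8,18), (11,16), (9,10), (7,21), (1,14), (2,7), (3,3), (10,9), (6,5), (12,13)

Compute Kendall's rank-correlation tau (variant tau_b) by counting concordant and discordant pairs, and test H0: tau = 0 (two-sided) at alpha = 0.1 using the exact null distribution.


Step 1: Enumerate the 45 unordered pairs (i,j) with i<j and classify each by sign(x_j-x_i) * sign(y_j-y_i).
  (1,2):dx=+3,dy=-2->D; (1,3):dx=+1,dy=-8->D; (1,4):dx=-1,dy=+3->D; (1,5):dx=-7,dy=-4->C
  (1,6):dx=-6,dy=-11->C; (1,7):dx=-5,dy=-15->C; (1,8):dx=+2,dy=-9->D; (1,9):dx=-2,dy=-13->C
  (1,10):dx=+4,dy=-5->D; (2,3):dx=-2,dy=-6->C; (2,4):dx=-4,dy=+5->D; (2,5):dx=-10,dy=-2->C
  (2,6):dx=-9,dy=-9->C; (2,7):dx=-8,dy=-13->C; (2,8):dx=-1,dy=-7->C; (2,9):dx=-5,dy=-11->C
  (2,10):dx=+1,dy=-3->D; (3,4):dx=-2,dy=+11->D; (3,5):dx=-8,dy=+4->D; (3,6):dx=-7,dy=-3->C
  (3,7):dx=-6,dy=-7->C; (3,8):dx=+1,dy=-1->D; (3,9):dx=-3,dy=-5->C; (3,10):dx=+3,dy=+3->C
  (4,5):dx=-6,dy=-7->C; (4,6):dx=-5,dy=-14->C; (4,7):dx=-4,dy=-18->C; (4,8):dx=+3,dy=-12->D
  (4,9):dx=-1,dy=-16->C; (4,10):dx=+5,dy=-8->D; (5,6):dx=+1,dy=-7->D; (5,7):dx=+2,dy=-11->D
  (5,8):dx=+9,dy=-5->D; (5,9):dx=+5,dy=-9->D; (5,10):dx=+11,dy=-1->D; (6,7):dx=+1,dy=-4->D
  (6,8):dx=+8,dy=+2->C; (6,9):dx=+4,dy=-2->D; (6,10):dx=+10,dy=+6->C; (7,8):dx=+7,dy=+6->C
  (7,9):dx=+3,dy=+2->C; (7,10):dx=+9,dy=+10->C; (8,9):dx=-4,dy=-4->C; (8,10):dx=+2,dy=+4->C
  (9,10):dx=+6,dy=+8->C
Step 2: C = 26, D = 19, total pairs = 45.
Step 3: tau = (C - D)/(n(n-1)/2) = (26 - 19)/45 = 0.155556.
Step 4: Exact two-sided p-value (enumerate n! = 3628800 permutations of y under H0): p = 0.600654.
Step 5: alpha = 0.1. fail to reject H0.

tau_b = 0.1556 (C=26, D=19), p = 0.600654, fail to reject H0.


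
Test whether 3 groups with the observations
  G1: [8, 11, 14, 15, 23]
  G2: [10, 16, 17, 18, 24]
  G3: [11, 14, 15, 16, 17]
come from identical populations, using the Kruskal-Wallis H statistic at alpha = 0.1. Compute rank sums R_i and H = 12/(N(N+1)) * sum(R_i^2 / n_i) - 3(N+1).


Step 1: Combine all N = 15 observations and assign midranks.
sorted (value, group, rank): (8,G1,1), (10,G2,2), (11,G1,3.5), (11,G3,3.5), (14,G1,5.5), (14,G3,5.5), (15,G1,7.5), (15,G3,7.5), (16,G2,9.5), (16,G3,9.5), (17,G2,11.5), (17,G3,11.5), (18,G2,13), (23,G1,14), (24,G2,15)
Step 2: Sum ranks within each group.
R_1 = 31.5 (n_1 = 5)
R_2 = 51 (n_2 = 5)
R_3 = 37.5 (n_3 = 5)
Step 3: H = 12/(N(N+1)) * sum(R_i^2/n_i) - 3(N+1)
     = 12/(15*16) * (31.5^2/5 + 51^2/5 + 37.5^2/5) - 3*16
     = 0.050000 * 999.9 - 48
     = 1.995000.
Step 4: Ties present; correction factor C = 1 - 30/(15^3 - 15) = 0.991071. Corrected H = 1.995000 / 0.991071 = 2.012973.
Step 5: Under H0, H ~ chi^2(2); p-value = 0.365501.
Step 6: alpha = 0.1. fail to reject H0.

H = 2.0130, df = 2, p = 0.365501, fail to reject H0.


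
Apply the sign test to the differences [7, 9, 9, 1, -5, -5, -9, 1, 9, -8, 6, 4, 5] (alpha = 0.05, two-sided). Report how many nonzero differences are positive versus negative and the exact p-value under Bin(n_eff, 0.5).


Step 1: Discard zero differences. Original n = 13; n_eff = number of nonzero differences = 13.
Nonzero differences (with sign): +7, +9, +9, +1, -5, -5, -9, +1, +9, -8, +6, +4, +5
Step 2: Count signs: positive = 9, negative = 4.
Step 3: Under H0: P(positive) = 0.5, so the number of positives S ~ Bin(13, 0.5).
Step 4: Two-sided exact p-value = sum of Bin(13,0.5) probabilities at or below the observed probability = 0.266846.
Step 5: alpha = 0.05. fail to reject H0.

n_eff = 13, pos = 9, neg = 4, p = 0.266846, fail to reject H0.


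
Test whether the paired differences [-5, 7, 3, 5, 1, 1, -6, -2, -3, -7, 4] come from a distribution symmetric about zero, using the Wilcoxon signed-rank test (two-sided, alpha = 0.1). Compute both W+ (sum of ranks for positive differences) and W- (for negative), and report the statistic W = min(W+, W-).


Step 1: Drop any zero differences (none here) and take |d_i|.
|d| = [5, 7, 3, 5, 1, 1, 6, 2, 3, 7, 4]
Step 2: Midrank |d_i| (ties get averaged ranks).
ranks: |5|->7.5, |7|->10.5, |3|->4.5, |5|->7.5, |1|->1.5, |1|->1.5, |6|->9, |2|->3, |3|->4.5, |7|->10.5, |4|->6
Step 3: Attach original signs; sum ranks with positive sign and with negative sign.
W+ = 10.5 + 4.5 + 7.5 + 1.5 + 1.5 + 6 = 31.5
W- = 7.5 + 9 + 3 + 4.5 + 10.5 = 34.5
(Check: W+ + W- = 66 should equal n(n+1)/2 = 66.)
Step 4: Test statistic W = min(W+, W-) = 31.5.
Step 5: Ties in |d|, so use the tie-corrected normal approximation.
        E[W] = n(n+1)/4 = 11*12/4 = 33.
        Tie groups: |d|=1 (t=2), |d|=3 (t=2), |d|=5 (t=2), |d|=7 (t=2); sum(t^3 - t) = 24.
        Var[W] = n(n+1)(2n+1)/24 - sum(t^3-t)/48 = 3036/24 - 24/48 = 126.
        z = (W - E[W]) / sqrt(Var[W]) = (31.5 - 33) / 11.2250 = -0.1336.
        Two-sided p = 2*Phi(z) = 0.893695.
Step 6: alpha = 0.1. fail to reject H0.

W+ = 31.5, W- = 34.5, W = min = 31.5, p = 0.893695, fail to reject H0.


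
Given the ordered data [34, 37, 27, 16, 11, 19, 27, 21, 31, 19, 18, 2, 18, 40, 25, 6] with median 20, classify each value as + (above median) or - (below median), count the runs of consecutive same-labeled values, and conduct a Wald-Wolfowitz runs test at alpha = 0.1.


Step 1: Compute median = 20; label A = above, B = below.
Labels in order: AAABBBAAABBBBAAB  (n_A = 8, n_B = 8)
Step 2: Count runs R = 6.
Step 3: Under H0 (random ordering), E[R] = 2*n_A*n_B/(n_A+n_B) + 1 = 2*8*8/16 + 1 = 9.0000.
        Var[R] = 2*n_A*n_B*(2*n_A*n_B - n_A - n_B) / ((n_A+n_B)^2 * (n_A+n_B-1)) = 14336/3840 = 3.7333.
        SD[R] = 1.9322.
Step 4: Continuity-corrected z = (R + 0.5 - E[R]) / SD[R] = (6 + 0.5 - 9.0000) / 1.9322 = -1.2939.
Step 5: Two-sided p-value via normal approximation = 2*(1 - Phi(|z|)) = 0.195709.
Step 6: alpha = 0.1. fail to reject H0.

R = 6, z = -1.2939, p = 0.195709, fail to reject H0.


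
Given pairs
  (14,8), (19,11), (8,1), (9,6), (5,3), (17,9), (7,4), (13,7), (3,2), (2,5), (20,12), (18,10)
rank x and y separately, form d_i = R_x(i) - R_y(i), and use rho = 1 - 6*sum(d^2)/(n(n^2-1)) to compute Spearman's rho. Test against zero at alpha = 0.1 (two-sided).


Step 1: Rank x and y separately (midranks; no ties here).
rank(x): 14->8, 19->11, 8->5, 9->6, 5->3, 17->9, 7->4, 13->7, 3->2, 2->1, 20->12, 18->10
rank(y): 8->8, 11->11, 1->1, 6->6, 3->3, 9->9, 4->4, 7->7, 2->2, 5->5, 12->12, 10->10
Step 2: d_i = R_x(i) - R_y(i); compute d_i^2.
  (8-8)^2=0, (11-11)^2=0, (5-1)^2=16, (6-6)^2=0, (3-3)^2=0, (9-9)^2=0, (4-4)^2=0, (7-7)^2=0, (2-2)^2=0, (1-5)^2=16, (12-12)^2=0, (10-10)^2=0
sum(d^2) = 32.
Step 3: rho = 1 - 6*32 / (12*(12^2 - 1)) = 1 - 192/1716 = 0.888112.
Step 4: Under H0, t = rho * sqrt((n-2)/(1-rho^2)) = 6.1103 ~ t(10).
Step 5: Two-sided p-value from the t-distribution with 10 df = 0.000114.
Step 6: alpha = 0.1. reject H0.

rho = 0.8881, p = 0.000114, reject H0 at alpha = 0.1.


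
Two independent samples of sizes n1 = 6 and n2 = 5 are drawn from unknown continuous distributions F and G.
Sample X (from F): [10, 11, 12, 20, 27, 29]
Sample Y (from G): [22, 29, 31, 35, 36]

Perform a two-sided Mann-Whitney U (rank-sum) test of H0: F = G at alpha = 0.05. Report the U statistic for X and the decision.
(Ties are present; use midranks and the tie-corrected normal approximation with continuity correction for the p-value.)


Step 1: Combine and sort all 11 observations; assign midranks.
sorted (value, group): (10,X), (11,X), (12,X), (20,X), (22,Y), (27,X), (29,X), (29,Y), (31,Y), (35,Y), (36,Y)
ranks: 10->1, 11->2, 12->3, 20->4, 22->5, 27->6, 29->7.5, 29->7.5, 31->9, 35->10, 36->11
Step 2: Rank sum for X: R1 = 1 + 2 + 3 + 4 + 6 + 7.5 = 23.5.
Step 3: U_X = R1 - n1(n1+1)/2 = 23.5 - 6*7/2 = 23.5 - 21 = 2.5.
       U_Y = n1*n2 - U_X = 30 - 2.5 = 27.5.
Step 4: Ties are present, so use the tie-corrected normal approximation (with continuity correction) for the p-value.
Step 5: p-value = 0.028100; compare to alpha = 0.05. reject H0.

U_X = 2.5, p = 0.028100, reject H0 at alpha = 0.05.


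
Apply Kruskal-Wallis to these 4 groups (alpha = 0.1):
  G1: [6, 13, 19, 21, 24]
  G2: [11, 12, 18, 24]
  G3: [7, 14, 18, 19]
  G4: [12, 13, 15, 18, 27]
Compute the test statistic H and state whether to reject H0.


Step 1: Combine all N = 18 observations and assign midranks.
sorted (value, group, rank): (6,G1,1), (7,G3,2), (11,G2,3), (12,G2,4.5), (12,G4,4.5), (13,G1,6.5), (13,G4,6.5), (14,G3,8), (15,G4,9), (18,G2,11), (18,G3,11), (18,G4,11), (19,G1,13.5), (19,G3,13.5), (21,G1,15), (24,G1,16.5), (24,G2,16.5), (27,G4,18)
Step 2: Sum ranks within each group.
R_1 = 52.5 (n_1 = 5)
R_2 = 35 (n_2 = 4)
R_3 = 34.5 (n_3 = 4)
R_4 = 49 (n_4 = 5)
Step 3: H = 12/(N(N+1)) * sum(R_i^2/n_i) - 3(N+1)
     = 12/(18*19) * (52.5^2/5 + 35^2/4 + 34.5^2/4 + 49^2/5) - 3*19
     = 0.035088 * 1635.26 - 57
     = 0.377632.
Step 4: Ties present; correction factor C = 1 - 48/(18^3 - 18) = 0.991744. Corrected H = 0.377632 / 0.991744 = 0.380775.
Step 5: Under H0, H ~ chi^2(3); p-value = 0.944185.
Step 6: alpha = 0.1. fail to reject H0.

H = 0.3808, df = 3, p = 0.944185, fail to reject H0.


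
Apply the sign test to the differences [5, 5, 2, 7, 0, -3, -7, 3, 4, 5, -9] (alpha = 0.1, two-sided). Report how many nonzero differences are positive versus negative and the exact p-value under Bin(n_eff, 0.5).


Step 1: Discard zero differences. Original n = 11; n_eff = number of nonzero differences = 10.
Nonzero differences (with sign): +5, +5, +2, +7, -3, -7, +3, +4, +5, -9
Step 2: Count signs: positive = 7, negative = 3.
Step 3: Under H0: P(positive) = 0.5, so the number of positives S ~ Bin(10, 0.5).
Step 4: Two-sided exact p-value = sum of Bin(10,0.5) probabilities at or below the observed probability = 0.343750.
Step 5: alpha = 0.1. fail to reject H0.

n_eff = 10, pos = 7, neg = 3, p = 0.343750, fail to reject H0.


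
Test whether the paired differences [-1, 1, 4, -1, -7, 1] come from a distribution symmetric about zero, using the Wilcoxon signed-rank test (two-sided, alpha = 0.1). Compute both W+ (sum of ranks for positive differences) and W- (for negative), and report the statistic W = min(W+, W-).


Step 1: Drop any zero differences (none here) and take |d_i|.
|d| = [1, 1, 4, 1, 7, 1]
Step 2: Midrank |d_i| (ties get averaged ranks).
ranks: |1|->2.5, |1|->2.5, |4|->5, |1|->2.5, |7|->6, |1|->2.5
Step 3: Attach original signs; sum ranks with positive sign and with negative sign.
W+ = 2.5 + 5 + 2.5 = 10
W- = 2.5 + 2.5 + 6 = 11
(Check: W+ + W- = 21 should equal n(n+1)/2 = 21.)
Step 4: Test statistic W = min(W+, W-) = 10.
Step 5: Ties in |d|, so use the tie-corrected normal approximation.
        E[W] = n(n+1)/4 = 6*7/4 = 10.5.
        Tie groups: |d|=1 (t=4); sum(t^3 - t) = 60.
        Var[W] = n(n+1)(2n+1)/24 - sum(t^3-t)/48 = 546/24 - 60/48 = 21.5.
        z = (W - E[W]) / sqrt(Var[W]) = (10 - 10.5) / 4.6368 = -0.1078.
        Two-sided p = 2*Phi(z) = 0.914128.
Step 6: alpha = 0.1. fail to reject H0.

W+ = 10, W- = 11, W = min = 10, p = 0.914128, fail to reject H0.
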